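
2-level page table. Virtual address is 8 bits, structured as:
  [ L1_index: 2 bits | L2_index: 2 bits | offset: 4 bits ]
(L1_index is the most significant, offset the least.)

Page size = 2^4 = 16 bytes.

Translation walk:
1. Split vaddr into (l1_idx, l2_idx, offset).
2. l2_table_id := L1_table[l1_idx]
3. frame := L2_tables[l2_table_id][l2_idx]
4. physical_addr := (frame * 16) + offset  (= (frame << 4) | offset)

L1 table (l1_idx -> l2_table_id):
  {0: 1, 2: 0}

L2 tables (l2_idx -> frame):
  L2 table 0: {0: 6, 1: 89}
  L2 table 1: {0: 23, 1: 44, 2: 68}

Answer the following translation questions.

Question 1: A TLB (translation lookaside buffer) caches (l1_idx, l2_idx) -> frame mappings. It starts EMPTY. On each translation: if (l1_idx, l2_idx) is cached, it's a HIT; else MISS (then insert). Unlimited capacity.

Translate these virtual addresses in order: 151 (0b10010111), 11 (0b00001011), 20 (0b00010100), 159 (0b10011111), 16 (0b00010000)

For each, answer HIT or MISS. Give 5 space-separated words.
Answer: MISS MISS MISS HIT HIT

Derivation:
vaddr=151: (2,1) not in TLB -> MISS, insert
vaddr=11: (0,0) not in TLB -> MISS, insert
vaddr=20: (0,1) not in TLB -> MISS, insert
vaddr=159: (2,1) in TLB -> HIT
vaddr=16: (0,1) in TLB -> HIT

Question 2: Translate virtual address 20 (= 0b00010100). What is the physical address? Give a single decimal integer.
Answer: 708

Derivation:
vaddr = 20 = 0b00010100
Split: l1_idx=0, l2_idx=1, offset=4
L1[0] = 1
L2[1][1] = 44
paddr = 44 * 16 + 4 = 708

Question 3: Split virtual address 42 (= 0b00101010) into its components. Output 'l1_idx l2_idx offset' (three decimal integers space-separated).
Answer: 0 2 10

Derivation:
vaddr = 42 = 0b00101010
  top 2 bits -> l1_idx = 0
  next 2 bits -> l2_idx = 2
  bottom 4 bits -> offset = 10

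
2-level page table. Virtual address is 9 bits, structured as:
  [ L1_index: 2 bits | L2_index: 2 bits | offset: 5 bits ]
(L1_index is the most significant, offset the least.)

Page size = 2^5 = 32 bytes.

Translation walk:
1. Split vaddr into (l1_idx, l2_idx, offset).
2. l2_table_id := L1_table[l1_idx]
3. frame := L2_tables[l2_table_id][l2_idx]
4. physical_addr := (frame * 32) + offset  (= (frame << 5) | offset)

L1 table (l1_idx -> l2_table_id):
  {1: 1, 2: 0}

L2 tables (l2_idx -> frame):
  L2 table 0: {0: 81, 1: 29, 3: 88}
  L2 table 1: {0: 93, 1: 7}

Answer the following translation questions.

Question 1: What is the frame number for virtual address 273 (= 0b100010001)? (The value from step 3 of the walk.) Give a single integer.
vaddr = 273: l1_idx=2, l2_idx=0
L1[2] = 0; L2[0][0] = 81

Answer: 81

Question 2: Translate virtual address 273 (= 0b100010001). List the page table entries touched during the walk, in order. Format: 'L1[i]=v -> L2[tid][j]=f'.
vaddr = 273 = 0b100010001
Split: l1_idx=2, l2_idx=0, offset=17

Answer: L1[2]=0 -> L2[0][0]=81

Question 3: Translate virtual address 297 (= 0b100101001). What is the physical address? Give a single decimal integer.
Answer: 937

Derivation:
vaddr = 297 = 0b100101001
Split: l1_idx=2, l2_idx=1, offset=9
L1[2] = 0
L2[0][1] = 29
paddr = 29 * 32 + 9 = 937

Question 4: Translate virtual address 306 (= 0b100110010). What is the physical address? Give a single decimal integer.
Answer: 946

Derivation:
vaddr = 306 = 0b100110010
Split: l1_idx=2, l2_idx=1, offset=18
L1[2] = 0
L2[0][1] = 29
paddr = 29 * 32 + 18 = 946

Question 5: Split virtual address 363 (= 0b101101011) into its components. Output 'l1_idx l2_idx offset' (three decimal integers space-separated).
vaddr = 363 = 0b101101011
  top 2 bits -> l1_idx = 2
  next 2 bits -> l2_idx = 3
  bottom 5 bits -> offset = 11

Answer: 2 3 11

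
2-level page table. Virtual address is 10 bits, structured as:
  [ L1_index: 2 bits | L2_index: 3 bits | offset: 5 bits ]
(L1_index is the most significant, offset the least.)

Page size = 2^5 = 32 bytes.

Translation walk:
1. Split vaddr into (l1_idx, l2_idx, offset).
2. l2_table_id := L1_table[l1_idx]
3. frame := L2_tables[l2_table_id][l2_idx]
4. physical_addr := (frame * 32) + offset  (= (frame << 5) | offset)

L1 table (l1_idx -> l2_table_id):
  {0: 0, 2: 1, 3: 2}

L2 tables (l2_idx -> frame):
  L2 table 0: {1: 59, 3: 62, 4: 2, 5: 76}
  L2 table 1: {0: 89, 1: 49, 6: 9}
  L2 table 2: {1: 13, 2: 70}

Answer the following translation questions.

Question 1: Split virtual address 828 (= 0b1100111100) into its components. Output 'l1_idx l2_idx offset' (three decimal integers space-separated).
Answer: 3 1 28

Derivation:
vaddr = 828 = 0b1100111100
  top 2 bits -> l1_idx = 3
  next 3 bits -> l2_idx = 1
  bottom 5 bits -> offset = 28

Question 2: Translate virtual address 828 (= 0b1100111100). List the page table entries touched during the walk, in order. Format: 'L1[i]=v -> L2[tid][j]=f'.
Answer: L1[3]=2 -> L2[2][1]=13

Derivation:
vaddr = 828 = 0b1100111100
Split: l1_idx=3, l2_idx=1, offset=28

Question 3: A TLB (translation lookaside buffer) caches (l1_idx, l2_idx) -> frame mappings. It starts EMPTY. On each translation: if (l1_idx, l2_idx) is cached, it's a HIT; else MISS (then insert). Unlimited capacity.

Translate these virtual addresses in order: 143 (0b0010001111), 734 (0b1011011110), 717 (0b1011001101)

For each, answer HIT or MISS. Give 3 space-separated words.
vaddr=143: (0,4) not in TLB -> MISS, insert
vaddr=734: (2,6) not in TLB -> MISS, insert
vaddr=717: (2,6) in TLB -> HIT

Answer: MISS MISS HIT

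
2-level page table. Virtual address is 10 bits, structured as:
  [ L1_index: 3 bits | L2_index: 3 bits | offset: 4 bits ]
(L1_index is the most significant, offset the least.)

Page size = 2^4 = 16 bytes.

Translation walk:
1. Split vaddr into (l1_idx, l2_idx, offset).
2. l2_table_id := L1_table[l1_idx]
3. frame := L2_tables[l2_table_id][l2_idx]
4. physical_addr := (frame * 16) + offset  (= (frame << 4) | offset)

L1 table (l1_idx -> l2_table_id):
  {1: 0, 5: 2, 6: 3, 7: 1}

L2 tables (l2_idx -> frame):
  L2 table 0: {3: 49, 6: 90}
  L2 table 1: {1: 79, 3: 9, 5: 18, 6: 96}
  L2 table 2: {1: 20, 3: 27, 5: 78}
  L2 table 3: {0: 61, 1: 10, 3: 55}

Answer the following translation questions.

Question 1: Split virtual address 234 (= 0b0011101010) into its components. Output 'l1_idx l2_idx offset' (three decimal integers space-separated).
Answer: 1 6 10

Derivation:
vaddr = 234 = 0b0011101010
  top 3 bits -> l1_idx = 1
  next 3 bits -> l2_idx = 6
  bottom 4 bits -> offset = 10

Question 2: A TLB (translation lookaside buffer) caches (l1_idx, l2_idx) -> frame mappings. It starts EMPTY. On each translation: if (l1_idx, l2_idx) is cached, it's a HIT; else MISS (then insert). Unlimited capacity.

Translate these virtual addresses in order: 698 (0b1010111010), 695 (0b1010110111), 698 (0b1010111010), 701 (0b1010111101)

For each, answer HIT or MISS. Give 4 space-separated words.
Answer: MISS HIT HIT HIT

Derivation:
vaddr=698: (5,3) not in TLB -> MISS, insert
vaddr=695: (5,3) in TLB -> HIT
vaddr=698: (5,3) in TLB -> HIT
vaddr=701: (5,3) in TLB -> HIT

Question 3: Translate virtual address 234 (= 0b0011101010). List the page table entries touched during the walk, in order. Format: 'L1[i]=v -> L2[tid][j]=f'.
vaddr = 234 = 0b0011101010
Split: l1_idx=1, l2_idx=6, offset=10

Answer: L1[1]=0 -> L2[0][6]=90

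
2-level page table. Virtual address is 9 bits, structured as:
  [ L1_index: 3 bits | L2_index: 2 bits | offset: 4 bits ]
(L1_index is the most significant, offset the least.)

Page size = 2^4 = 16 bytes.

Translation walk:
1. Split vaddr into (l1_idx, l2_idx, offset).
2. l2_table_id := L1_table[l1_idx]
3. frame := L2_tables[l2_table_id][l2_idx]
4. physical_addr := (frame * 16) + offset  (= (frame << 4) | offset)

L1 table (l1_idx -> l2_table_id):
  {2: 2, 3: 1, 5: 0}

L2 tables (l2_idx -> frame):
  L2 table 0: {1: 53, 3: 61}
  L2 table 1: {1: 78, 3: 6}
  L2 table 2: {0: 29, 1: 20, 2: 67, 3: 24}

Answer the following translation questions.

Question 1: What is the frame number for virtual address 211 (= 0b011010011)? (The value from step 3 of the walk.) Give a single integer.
vaddr = 211: l1_idx=3, l2_idx=1
L1[3] = 1; L2[1][1] = 78

Answer: 78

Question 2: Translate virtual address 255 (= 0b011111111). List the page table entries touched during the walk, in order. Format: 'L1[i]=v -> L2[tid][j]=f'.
vaddr = 255 = 0b011111111
Split: l1_idx=3, l2_idx=3, offset=15

Answer: L1[3]=1 -> L2[1][3]=6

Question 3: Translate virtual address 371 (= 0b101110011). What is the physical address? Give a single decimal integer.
Answer: 979

Derivation:
vaddr = 371 = 0b101110011
Split: l1_idx=5, l2_idx=3, offset=3
L1[5] = 0
L2[0][3] = 61
paddr = 61 * 16 + 3 = 979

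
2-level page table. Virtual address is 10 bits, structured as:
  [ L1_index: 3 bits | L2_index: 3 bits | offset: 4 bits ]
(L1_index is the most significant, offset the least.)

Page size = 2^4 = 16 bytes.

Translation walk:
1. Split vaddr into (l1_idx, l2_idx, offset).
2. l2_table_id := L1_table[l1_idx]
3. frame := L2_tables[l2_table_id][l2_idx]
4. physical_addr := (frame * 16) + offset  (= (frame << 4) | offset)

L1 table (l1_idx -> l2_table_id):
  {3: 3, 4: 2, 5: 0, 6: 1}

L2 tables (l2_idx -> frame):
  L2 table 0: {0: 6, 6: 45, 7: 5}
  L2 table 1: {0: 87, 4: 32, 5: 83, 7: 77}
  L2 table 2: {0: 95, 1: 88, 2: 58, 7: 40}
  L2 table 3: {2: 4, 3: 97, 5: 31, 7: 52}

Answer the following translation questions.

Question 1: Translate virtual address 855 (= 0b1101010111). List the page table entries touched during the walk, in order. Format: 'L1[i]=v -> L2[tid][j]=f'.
Answer: L1[6]=1 -> L2[1][5]=83

Derivation:
vaddr = 855 = 0b1101010111
Split: l1_idx=6, l2_idx=5, offset=7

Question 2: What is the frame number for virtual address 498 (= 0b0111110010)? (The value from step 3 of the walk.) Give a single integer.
vaddr = 498: l1_idx=3, l2_idx=7
L1[3] = 3; L2[3][7] = 52

Answer: 52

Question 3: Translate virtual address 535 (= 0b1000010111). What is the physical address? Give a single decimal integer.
Answer: 1415

Derivation:
vaddr = 535 = 0b1000010111
Split: l1_idx=4, l2_idx=1, offset=7
L1[4] = 2
L2[2][1] = 88
paddr = 88 * 16 + 7 = 1415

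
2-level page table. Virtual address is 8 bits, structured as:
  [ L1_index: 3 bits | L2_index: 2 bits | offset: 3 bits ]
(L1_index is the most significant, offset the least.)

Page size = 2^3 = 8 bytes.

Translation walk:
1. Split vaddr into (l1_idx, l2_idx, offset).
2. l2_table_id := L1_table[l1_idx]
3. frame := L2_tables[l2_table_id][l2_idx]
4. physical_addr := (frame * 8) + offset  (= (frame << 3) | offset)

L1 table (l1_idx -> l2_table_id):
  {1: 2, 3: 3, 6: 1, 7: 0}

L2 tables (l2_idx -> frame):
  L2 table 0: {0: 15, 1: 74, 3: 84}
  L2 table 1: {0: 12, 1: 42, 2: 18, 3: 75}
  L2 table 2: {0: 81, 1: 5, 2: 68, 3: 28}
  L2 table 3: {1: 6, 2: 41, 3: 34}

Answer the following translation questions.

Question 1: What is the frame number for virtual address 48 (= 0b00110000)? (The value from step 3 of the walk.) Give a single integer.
vaddr = 48: l1_idx=1, l2_idx=2
L1[1] = 2; L2[2][2] = 68

Answer: 68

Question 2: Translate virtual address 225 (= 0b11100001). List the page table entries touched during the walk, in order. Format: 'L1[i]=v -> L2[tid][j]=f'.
Answer: L1[7]=0 -> L2[0][0]=15

Derivation:
vaddr = 225 = 0b11100001
Split: l1_idx=7, l2_idx=0, offset=1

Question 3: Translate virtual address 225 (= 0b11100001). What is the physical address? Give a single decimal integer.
Answer: 121

Derivation:
vaddr = 225 = 0b11100001
Split: l1_idx=7, l2_idx=0, offset=1
L1[7] = 0
L2[0][0] = 15
paddr = 15 * 8 + 1 = 121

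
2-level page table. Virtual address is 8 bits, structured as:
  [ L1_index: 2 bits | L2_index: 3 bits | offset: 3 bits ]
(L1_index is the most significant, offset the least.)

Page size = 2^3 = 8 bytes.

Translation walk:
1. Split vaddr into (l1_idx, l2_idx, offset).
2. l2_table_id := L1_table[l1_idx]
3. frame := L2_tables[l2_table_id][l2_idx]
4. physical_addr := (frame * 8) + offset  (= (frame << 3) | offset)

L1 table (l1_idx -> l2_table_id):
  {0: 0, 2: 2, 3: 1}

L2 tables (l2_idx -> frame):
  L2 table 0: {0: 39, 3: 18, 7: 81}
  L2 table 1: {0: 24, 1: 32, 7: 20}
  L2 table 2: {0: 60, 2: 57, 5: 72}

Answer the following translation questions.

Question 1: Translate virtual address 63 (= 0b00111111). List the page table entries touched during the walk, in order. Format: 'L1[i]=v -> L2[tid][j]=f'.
Answer: L1[0]=0 -> L2[0][7]=81

Derivation:
vaddr = 63 = 0b00111111
Split: l1_idx=0, l2_idx=7, offset=7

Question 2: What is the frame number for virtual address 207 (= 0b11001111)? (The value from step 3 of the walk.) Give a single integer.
vaddr = 207: l1_idx=3, l2_idx=1
L1[3] = 1; L2[1][1] = 32

Answer: 32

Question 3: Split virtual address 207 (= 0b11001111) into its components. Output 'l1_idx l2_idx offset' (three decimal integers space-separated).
Answer: 3 1 7

Derivation:
vaddr = 207 = 0b11001111
  top 2 bits -> l1_idx = 3
  next 3 bits -> l2_idx = 1
  bottom 3 bits -> offset = 7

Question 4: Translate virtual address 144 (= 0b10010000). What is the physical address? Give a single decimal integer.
Answer: 456

Derivation:
vaddr = 144 = 0b10010000
Split: l1_idx=2, l2_idx=2, offset=0
L1[2] = 2
L2[2][2] = 57
paddr = 57 * 8 + 0 = 456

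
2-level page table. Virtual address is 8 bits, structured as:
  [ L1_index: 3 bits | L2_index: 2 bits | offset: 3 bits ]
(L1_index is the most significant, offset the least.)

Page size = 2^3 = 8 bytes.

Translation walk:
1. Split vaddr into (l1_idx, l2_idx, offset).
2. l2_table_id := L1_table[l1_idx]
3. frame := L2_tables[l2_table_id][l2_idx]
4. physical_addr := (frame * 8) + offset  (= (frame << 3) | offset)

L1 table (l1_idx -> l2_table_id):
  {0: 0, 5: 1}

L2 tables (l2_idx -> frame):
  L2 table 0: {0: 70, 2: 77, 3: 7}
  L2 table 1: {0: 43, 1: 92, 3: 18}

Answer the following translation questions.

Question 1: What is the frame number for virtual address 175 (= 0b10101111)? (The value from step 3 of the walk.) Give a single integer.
vaddr = 175: l1_idx=5, l2_idx=1
L1[5] = 1; L2[1][1] = 92

Answer: 92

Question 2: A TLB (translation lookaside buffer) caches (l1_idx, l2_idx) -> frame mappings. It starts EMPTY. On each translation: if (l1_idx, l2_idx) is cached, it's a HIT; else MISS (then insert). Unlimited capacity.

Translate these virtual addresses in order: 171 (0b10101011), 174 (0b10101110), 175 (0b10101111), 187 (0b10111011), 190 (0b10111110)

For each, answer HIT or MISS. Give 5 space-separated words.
Answer: MISS HIT HIT MISS HIT

Derivation:
vaddr=171: (5,1) not in TLB -> MISS, insert
vaddr=174: (5,1) in TLB -> HIT
vaddr=175: (5,1) in TLB -> HIT
vaddr=187: (5,3) not in TLB -> MISS, insert
vaddr=190: (5,3) in TLB -> HIT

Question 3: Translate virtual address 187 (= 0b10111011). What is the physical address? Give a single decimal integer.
vaddr = 187 = 0b10111011
Split: l1_idx=5, l2_idx=3, offset=3
L1[5] = 1
L2[1][3] = 18
paddr = 18 * 8 + 3 = 147

Answer: 147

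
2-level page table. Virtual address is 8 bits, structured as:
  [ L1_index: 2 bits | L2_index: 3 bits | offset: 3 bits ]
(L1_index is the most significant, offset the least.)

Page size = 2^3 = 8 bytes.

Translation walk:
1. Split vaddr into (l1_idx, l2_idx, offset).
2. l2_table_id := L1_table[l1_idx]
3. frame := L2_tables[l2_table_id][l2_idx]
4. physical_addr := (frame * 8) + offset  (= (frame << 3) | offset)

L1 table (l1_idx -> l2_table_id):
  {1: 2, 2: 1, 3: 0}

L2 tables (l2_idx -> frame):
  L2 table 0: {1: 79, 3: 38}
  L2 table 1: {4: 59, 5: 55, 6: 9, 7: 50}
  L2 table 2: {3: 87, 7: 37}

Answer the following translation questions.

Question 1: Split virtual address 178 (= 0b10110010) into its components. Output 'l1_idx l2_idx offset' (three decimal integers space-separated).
vaddr = 178 = 0b10110010
  top 2 bits -> l1_idx = 2
  next 3 bits -> l2_idx = 6
  bottom 3 bits -> offset = 2

Answer: 2 6 2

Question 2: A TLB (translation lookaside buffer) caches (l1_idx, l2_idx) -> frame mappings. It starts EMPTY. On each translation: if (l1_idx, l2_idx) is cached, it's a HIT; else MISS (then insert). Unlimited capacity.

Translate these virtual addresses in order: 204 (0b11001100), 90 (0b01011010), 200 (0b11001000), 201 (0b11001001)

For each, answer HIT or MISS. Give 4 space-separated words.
vaddr=204: (3,1) not in TLB -> MISS, insert
vaddr=90: (1,3) not in TLB -> MISS, insert
vaddr=200: (3,1) in TLB -> HIT
vaddr=201: (3,1) in TLB -> HIT

Answer: MISS MISS HIT HIT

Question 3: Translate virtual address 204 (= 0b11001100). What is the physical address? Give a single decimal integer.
vaddr = 204 = 0b11001100
Split: l1_idx=3, l2_idx=1, offset=4
L1[3] = 0
L2[0][1] = 79
paddr = 79 * 8 + 4 = 636

Answer: 636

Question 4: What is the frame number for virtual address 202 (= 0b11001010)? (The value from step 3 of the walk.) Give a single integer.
Answer: 79

Derivation:
vaddr = 202: l1_idx=3, l2_idx=1
L1[3] = 0; L2[0][1] = 79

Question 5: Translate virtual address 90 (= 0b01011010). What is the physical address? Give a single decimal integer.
vaddr = 90 = 0b01011010
Split: l1_idx=1, l2_idx=3, offset=2
L1[1] = 2
L2[2][3] = 87
paddr = 87 * 8 + 2 = 698

Answer: 698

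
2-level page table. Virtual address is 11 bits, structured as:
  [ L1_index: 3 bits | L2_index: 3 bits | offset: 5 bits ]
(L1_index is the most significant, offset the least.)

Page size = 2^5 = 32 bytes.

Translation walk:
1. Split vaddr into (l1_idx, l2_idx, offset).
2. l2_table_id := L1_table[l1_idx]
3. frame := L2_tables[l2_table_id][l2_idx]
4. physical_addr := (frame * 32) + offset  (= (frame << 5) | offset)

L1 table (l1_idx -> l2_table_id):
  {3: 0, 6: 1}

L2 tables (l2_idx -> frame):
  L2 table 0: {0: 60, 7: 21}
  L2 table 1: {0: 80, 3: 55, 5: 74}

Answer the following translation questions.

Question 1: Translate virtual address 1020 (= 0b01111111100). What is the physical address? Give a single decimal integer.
vaddr = 1020 = 0b01111111100
Split: l1_idx=3, l2_idx=7, offset=28
L1[3] = 0
L2[0][7] = 21
paddr = 21 * 32 + 28 = 700

Answer: 700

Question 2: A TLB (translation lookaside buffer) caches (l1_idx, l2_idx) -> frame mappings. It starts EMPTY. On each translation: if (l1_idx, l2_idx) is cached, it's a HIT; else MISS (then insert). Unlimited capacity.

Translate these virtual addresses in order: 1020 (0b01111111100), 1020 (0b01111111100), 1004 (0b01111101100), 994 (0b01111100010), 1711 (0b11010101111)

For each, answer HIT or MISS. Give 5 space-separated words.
vaddr=1020: (3,7) not in TLB -> MISS, insert
vaddr=1020: (3,7) in TLB -> HIT
vaddr=1004: (3,7) in TLB -> HIT
vaddr=994: (3,7) in TLB -> HIT
vaddr=1711: (6,5) not in TLB -> MISS, insert

Answer: MISS HIT HIT HIT MISS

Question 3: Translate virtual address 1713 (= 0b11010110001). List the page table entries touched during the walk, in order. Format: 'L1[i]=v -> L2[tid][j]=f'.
Answer: L1[6]=1 -> L2[1][5]=74

Derivation:
vaddr = 1713 = 0b11010110001
Split: l1_idx=6, l2_idx=5, offset=17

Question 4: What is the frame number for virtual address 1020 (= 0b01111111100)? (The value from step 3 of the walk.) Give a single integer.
Answer: 21

Derivation:
vaddr = 1020: l1_idx=3, l2_idx=7
L1[3] = 0; L2[0][7] = 21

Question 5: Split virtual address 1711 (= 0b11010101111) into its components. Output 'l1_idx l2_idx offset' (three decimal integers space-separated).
vaddr = 1711 = 0b11010101111
  top 3 bits -> l1_idx = 6
  next 3 bits -> l2_idx = 5
  bottom 5 bits -> offset = 15

Answer: 6 5 15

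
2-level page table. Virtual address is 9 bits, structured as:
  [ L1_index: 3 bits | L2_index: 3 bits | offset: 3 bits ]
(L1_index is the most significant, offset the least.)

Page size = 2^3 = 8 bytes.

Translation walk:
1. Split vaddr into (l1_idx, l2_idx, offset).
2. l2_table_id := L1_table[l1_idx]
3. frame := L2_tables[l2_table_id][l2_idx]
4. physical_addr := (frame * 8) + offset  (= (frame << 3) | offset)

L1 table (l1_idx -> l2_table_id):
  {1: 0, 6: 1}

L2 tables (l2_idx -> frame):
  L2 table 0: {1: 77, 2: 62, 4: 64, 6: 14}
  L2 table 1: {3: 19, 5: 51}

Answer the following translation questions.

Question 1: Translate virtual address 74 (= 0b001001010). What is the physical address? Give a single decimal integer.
vaddr = 74 = 0b001001010
Split: l1_idx=1, l2_idx=1, offset=2
L1[1] = 0
L2[0][1] = 77
paddr = 77 * 8 + 2 = 618

Answer: 618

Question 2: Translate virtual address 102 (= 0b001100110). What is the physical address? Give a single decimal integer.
vaddr = 102 = 0b001100110
Split: l1_idx=1, l2_idx=4, offset=6
L1[1] = 0
L2[0][4] = 64
paddr = 64 * 8 + 6 = 518

Answer: 518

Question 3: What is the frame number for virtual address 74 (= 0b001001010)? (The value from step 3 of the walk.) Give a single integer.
vaddr = 74: l1_idx=1, l2_idx=1
L1[1] = 0; L2[0][1] = 77

Answer: 77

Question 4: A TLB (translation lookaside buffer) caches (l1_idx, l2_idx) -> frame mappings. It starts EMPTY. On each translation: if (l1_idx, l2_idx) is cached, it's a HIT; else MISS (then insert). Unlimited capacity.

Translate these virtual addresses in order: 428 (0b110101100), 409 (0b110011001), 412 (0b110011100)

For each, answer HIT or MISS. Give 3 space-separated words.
vaddr=428: (6,5) not in TLB -> MISS, insert
vaddr=409: (6,3) not in TLB -> MISS, insert
vaddr=412: (6,3) in TLB -> HIT

Answer: MISS MISS HIT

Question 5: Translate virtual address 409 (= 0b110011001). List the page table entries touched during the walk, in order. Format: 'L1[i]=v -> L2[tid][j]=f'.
vaddr = 409 = 0b110011001
Split: l1_idx=6, l2_idx=3, offset=1

Answer: L1[6]=1 -> L2[1][3]=19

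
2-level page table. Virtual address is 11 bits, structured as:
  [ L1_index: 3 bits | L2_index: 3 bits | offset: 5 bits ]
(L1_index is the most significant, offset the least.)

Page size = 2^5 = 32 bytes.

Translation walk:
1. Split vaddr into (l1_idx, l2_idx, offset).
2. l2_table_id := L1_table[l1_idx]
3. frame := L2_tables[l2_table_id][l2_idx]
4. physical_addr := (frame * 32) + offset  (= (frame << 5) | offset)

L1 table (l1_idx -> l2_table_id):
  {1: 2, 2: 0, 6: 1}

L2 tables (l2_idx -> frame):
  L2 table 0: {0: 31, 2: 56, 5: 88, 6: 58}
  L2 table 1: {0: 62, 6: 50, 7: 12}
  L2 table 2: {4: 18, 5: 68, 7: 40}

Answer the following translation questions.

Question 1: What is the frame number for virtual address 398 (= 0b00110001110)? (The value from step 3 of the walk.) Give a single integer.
Answer: 18

Derivation:
vaddr = 398: l1_idx=1, l2_idx=4
L1[1] = 2; L2[2][4] = 18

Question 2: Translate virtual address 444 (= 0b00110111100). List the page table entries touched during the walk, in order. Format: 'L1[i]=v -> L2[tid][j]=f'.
Answer: L1[1]=2 -> L2[2][5]=68

Derivation:
vaddr = 444 = 0b00110111100
Split: l1_idx=1, l2_idx=5, offset=28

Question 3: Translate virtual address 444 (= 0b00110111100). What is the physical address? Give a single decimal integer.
vaddr = 444 = 0b00110111100
Split: l1_idx=1, l2_idx=5, offset=28
L1[1] = 2
L2[2][5] = 68
paddr = 68 * 32 + 28 = 2204

Answer: 2204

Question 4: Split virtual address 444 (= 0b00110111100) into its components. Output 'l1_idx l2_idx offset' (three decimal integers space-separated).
Answer: 1 5 28

Derivation:
vaddr = 444 = 0b00110111100
  top 3 bits -> l1_idx = 1
  next 3 bits -> l2_idx = 5
  bottom 5 bits -> offset = 28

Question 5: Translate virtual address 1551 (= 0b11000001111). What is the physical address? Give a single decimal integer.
Answer: 1999

Derivation:
vaddr = 1551 = 0b11000001111
Split: l1_idx=6, l2_idx=0, offset=15
L1[6] = 1
L2[1][0] = 62
paddr = 62 * 32 + 15 = 1999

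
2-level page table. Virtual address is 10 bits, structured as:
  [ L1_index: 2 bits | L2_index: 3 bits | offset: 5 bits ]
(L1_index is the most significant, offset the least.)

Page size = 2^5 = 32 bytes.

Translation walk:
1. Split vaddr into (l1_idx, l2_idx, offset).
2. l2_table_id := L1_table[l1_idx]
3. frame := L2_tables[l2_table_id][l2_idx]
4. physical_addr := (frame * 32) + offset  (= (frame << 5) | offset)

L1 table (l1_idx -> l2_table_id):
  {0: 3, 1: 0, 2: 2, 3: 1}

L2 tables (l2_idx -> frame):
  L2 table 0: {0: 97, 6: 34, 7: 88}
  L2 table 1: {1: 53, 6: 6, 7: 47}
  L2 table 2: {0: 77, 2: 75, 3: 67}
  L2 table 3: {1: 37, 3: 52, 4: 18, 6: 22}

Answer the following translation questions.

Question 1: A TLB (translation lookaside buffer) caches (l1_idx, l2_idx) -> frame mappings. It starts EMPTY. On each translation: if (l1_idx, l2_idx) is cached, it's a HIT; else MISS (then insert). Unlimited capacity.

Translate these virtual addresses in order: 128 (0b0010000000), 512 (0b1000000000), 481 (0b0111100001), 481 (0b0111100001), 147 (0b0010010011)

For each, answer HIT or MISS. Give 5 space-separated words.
Answer: MISS MISS MISS HIT HIT

Derivation:
vaddr=128: (0,4) not in TLB -> MISS, insert
vaddr=512: (2,0) not in TLB -> MISS, insert
vaddr=481: (1,7) not in TLB -> MISS, insert
vaddr=481: (1,7) in TLB -> HIT
vaddr=147: (0,4) in TLB -> HIT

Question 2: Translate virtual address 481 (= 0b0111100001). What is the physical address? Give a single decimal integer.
vaddr = 481 = 0b0111100001
Split: l1_idx=1, l2_idx=7, offset=1
L1[1] = 0
L2[0][7] = 88
paddr = 88 * 32 + 1 = 2817

Answer: 2817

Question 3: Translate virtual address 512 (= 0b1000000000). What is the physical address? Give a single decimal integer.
Answer: 2464

Derivation:
vaddr = 512 = 0b1000000000
Split: l1_idx=2, l2_idx=0, offset=0
L1[2] = 2
L2[2][0] = 77
paddr = 77 * 32 + 0 = 2464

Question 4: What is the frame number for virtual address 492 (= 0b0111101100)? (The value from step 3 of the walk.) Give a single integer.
vaddr = 492: l1_idx=1, l2_idx=7
L1[1] = 0; L2[0][7] = 88

Answer: 88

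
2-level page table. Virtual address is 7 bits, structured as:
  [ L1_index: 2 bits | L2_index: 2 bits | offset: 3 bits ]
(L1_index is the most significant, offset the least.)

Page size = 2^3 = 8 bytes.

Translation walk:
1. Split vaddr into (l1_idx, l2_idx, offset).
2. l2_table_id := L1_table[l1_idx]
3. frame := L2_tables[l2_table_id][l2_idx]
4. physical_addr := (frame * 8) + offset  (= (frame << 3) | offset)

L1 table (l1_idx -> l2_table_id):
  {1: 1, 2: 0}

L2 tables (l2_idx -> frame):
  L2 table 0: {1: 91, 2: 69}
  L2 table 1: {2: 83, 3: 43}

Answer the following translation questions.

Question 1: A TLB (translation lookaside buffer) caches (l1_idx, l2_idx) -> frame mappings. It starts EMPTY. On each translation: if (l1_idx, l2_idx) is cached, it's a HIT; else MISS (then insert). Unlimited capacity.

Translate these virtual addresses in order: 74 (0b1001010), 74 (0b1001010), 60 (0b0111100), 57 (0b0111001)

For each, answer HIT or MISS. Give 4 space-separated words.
vaddr=74: (2,1) not in TLB -> MISS, insert
vaddr=74: (2,1) in TLB -> HIT
vaddr=60: (1,3) not in TLB -> MISS, insert
vaddr=57: (1,3) in TLB -> HIT

Answer: MISS HIT MISS HIT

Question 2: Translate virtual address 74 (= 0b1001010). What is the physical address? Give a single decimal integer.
vaddr = 74 = 0b1001010
Split: l1_idx=2, l2_idx=1, offset=2
L1[2] = 0
L2[0][1] = 91
paddr = 91 * 8 + 2 = 730

Answer: 730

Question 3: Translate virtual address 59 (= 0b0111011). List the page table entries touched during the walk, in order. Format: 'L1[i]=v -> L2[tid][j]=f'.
vaddr = 59 = 0b0111011
Split: l1_idx=1, l2_idx=3, offset=3

Answer: L1[1]=1 -> L2[1][3]=43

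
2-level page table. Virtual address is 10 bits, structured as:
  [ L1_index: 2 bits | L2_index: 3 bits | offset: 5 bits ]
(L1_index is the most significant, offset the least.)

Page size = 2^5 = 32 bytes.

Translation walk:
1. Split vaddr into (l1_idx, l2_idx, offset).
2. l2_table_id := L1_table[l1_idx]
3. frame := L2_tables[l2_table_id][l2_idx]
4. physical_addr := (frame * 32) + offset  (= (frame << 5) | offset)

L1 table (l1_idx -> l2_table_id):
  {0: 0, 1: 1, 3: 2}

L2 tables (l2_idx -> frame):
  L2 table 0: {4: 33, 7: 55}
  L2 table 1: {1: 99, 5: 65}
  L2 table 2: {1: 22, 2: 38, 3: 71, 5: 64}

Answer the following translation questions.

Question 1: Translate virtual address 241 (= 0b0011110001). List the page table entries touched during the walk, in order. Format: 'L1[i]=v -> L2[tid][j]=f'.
vaddr = 241 = 0b0011110001
Split: l1_idx=0, l2_idx=7, offset=17

Answer: L1[0]=0 -> L2[0][7]=55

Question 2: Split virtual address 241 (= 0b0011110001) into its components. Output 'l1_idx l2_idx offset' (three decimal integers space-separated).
Answer: 0 7 17

Derivation:
vaddr = 241 = 0b0011110001
  top 2 bits -> l1_idx = 0
  next 3 bits -> l2_idx = 7
  bottom 5 bits -> offset = 17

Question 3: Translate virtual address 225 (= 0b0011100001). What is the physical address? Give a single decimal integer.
vaddr = 225 = 0b0011100001
Split: l1_idx=0, l2_idx=7, offset=1
L1[0] = 0
L2[0][7] = 55
paddr = 55 * 32 + 1 = 1761

Answer: 1761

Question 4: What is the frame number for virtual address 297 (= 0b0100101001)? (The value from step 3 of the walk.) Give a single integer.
vaddr = 297: l1_idx=1, l2_idx=1
L1[1] = 1; L2[1][1] = 99

Answer: 99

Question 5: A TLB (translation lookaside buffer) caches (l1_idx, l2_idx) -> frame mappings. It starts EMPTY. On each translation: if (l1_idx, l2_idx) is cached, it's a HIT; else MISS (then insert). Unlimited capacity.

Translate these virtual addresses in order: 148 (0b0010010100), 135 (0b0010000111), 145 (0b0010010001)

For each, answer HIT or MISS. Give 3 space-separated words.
vaddr=148: (0,4) not in TLB -> MISS, insert
vaddr=135: (0,4) in TLB -> HIT
vaddr=145: (0,4) in TLB -> HIT

Answer: MISS HIT HIT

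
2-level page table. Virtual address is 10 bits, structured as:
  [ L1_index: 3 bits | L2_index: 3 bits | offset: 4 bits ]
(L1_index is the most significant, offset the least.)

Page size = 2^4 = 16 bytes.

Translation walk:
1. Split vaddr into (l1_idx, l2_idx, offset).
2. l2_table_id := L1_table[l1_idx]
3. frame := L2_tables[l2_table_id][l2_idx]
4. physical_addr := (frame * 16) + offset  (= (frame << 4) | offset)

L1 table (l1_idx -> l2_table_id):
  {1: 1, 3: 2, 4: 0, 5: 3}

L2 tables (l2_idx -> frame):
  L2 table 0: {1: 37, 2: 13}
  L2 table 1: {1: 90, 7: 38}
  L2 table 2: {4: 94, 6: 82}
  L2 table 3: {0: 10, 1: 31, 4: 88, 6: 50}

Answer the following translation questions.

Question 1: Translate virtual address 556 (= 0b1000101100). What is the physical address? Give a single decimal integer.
Answer: 220

Derivation:
vaddr = 556 = 0b1000101100
Split: l1_idx=4, l2_idx=2, offset=12
L1[4] = 0
L2[0][2] = 13
paddr = 13 * 16 + 12 = 220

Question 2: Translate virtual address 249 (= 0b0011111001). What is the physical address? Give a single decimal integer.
vaddr = 249 = 0b0011111001
Split: l1_idx=1, l2_idx=7, offset=9
L1[1] = 1
L2[1][7] = 38
paddr = 38 * 16 + 9 = 617

Answer: 617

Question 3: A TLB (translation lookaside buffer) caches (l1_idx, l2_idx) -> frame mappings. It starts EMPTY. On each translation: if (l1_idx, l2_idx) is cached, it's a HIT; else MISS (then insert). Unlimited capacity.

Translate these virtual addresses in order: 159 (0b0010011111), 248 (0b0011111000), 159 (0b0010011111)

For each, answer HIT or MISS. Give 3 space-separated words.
Answer: MISS MISS HIT

Derivation:
vaddr=159: (1,1) not in TLB -> MISS, insert
vaddr=248: (1,7) not in TLB -> MISS, insert
vaddr=159: (1,1) in TLB -> HIT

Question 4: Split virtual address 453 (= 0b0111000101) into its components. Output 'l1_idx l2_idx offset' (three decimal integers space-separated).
Answer: 3 4 5

Derivation:
vaddr = 453 = 0b0111000101
  top 3 bits -> l1_idx = 3
  next 3 bits -> l2_idx = 4
  bottom 4 bits -> offset = 5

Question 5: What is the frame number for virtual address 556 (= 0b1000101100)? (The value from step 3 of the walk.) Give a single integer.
vaddr = 556: l1_idx=4, l2_idx=2
L1[4] = 0; L2[0][2] = 13

Answer: 13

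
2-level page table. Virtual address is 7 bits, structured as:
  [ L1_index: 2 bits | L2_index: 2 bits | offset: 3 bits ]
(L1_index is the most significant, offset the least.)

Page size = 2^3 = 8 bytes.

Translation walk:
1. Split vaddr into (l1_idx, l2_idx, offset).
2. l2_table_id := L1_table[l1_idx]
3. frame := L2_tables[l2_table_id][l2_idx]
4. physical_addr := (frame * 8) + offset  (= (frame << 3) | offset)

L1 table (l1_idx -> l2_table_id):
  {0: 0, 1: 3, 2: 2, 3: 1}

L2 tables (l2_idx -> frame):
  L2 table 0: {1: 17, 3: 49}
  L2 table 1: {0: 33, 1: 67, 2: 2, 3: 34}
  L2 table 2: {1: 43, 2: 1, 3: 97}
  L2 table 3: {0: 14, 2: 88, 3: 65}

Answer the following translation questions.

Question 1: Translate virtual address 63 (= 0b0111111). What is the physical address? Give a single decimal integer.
Answer: 527

Derivation:
vaddr = 63 = 0b0111111
Split: l1_idx=1, l2_idx=3, offset=7
L1[1] = 3
L2[3][3] = 65
paddr = 65 * 8 + 7 = 527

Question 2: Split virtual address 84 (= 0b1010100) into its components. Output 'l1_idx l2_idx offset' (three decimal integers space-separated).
vaddr = 84 = 0b1010100
  top 2 bits -> l1_idx = 2
  next 2 bits -> l2_idx = 2
  bottom 3 bits -> offset = 4

Answer: 2 2 4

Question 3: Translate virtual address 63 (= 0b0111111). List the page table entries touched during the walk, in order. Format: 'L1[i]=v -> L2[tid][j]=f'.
vaddr = 63 = 0b0111111
Split: l1_idx=1, l2_idx=3, offset=7

Answer: L1[1]=3 -> L2[3][3]=65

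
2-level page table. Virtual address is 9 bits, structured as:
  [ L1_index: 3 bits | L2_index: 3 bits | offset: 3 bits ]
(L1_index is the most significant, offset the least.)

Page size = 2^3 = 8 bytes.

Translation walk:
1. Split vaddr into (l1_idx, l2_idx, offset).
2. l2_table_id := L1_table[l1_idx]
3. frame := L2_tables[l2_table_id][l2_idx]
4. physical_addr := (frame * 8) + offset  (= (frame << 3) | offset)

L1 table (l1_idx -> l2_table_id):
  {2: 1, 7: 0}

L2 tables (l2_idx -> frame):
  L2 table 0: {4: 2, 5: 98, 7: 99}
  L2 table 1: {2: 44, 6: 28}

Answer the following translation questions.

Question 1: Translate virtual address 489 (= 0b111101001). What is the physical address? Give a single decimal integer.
vaddr = 489 = 0b111101001
Split: l1_idx=7, l2_idx=5, offset=1
L1[7] = 0
L2[0][5] = 98
paddr = 98 * 8 + 1 = 785

Answer: 785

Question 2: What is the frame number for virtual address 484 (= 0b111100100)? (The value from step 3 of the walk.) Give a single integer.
vaddr = 484: l1_idx=7, l2_idx=4
L1[7] = 0; L2[0][4] = 2

Answer: 2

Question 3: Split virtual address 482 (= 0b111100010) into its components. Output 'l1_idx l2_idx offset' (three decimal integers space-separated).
Answer: 7 4 2

Derivation:
vaddr = 482 = 0b111100010
  top 3 bits -> l1_idx = 7
  next 3 bits -> l2_idx = 4
  bottom 3 bits -> offset = 2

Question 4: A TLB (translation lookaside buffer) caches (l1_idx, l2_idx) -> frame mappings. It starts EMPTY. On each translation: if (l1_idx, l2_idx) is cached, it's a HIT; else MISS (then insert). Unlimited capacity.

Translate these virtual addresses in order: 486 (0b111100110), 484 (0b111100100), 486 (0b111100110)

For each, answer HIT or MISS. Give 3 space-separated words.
vaddr=486: (7,4) not in TLB -> MISS, insert
vaddr=484: (7,4) in TLB -> HIT
vaddr=486: (7,4) in TLB -> HIT

Answer: MISS HIT HIT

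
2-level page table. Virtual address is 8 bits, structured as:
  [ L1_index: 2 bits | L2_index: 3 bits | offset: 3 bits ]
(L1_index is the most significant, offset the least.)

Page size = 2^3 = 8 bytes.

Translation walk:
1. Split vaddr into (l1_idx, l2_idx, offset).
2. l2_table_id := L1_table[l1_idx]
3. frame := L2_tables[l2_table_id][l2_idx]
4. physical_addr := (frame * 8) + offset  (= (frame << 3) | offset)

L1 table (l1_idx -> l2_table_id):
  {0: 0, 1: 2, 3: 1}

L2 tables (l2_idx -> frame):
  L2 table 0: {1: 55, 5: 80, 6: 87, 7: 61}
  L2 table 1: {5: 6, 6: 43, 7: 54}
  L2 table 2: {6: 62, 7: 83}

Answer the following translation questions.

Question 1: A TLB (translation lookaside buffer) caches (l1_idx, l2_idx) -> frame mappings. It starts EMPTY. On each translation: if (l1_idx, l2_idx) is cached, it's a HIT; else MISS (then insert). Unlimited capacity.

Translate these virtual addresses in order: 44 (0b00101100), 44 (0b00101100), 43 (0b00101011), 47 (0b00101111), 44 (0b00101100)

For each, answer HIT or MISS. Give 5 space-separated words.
vaddr=44: (0,5) not in TLB -> MISS, insert
vaddr=44: (0,5) in TLB -> HIT
vaddr=43: (0,5) in TLB -> HIT
vaddr=47: (0,5) in TLB -> HIT
vaddr=44: (0,5) in TLB -> HIT

Answer: MISS HIT HIT HIT HIT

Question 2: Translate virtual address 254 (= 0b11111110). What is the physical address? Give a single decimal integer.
vaddr = 254 = 0b11111110
Split: l1_idx=3, l2_idx=7, offset=6
L1[3] = 1
L2[1][7] = 54
paddr = 54 * 8 + 6 = 438

Answer: 438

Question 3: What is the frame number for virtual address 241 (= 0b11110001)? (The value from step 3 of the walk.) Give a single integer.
vaddr = 241: l1_idx=3, l2_idx=6
L1[3] = 1; L2[1][6] = 43

Answer: 43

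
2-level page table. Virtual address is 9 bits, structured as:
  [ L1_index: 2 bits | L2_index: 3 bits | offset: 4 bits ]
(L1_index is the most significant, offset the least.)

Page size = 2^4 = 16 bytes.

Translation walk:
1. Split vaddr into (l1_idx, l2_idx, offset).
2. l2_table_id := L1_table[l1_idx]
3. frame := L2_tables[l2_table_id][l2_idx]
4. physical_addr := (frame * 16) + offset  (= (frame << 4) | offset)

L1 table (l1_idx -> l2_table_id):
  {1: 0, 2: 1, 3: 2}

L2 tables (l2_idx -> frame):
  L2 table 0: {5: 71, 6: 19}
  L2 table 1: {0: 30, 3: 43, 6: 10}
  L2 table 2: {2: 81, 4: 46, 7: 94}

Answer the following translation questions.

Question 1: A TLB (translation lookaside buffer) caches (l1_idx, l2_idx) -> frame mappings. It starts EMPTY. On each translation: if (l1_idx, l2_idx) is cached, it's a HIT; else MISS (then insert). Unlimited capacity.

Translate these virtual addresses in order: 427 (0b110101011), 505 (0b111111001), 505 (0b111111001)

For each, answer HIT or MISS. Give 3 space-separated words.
vaddr=427: (3,2) not in TLB -> MISS, insert
vaddr=505: (3,7) not in TLB -> MISS, insert
vaddr=505: (3,7) in TLB -> HIT

Answer: MISS MISS HIT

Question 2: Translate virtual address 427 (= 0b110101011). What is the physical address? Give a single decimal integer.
Answer: 1307

Derivation:
vaddr = 427 = 0b110101011
Split: l1_idx=3, l2_idx=2, offset=11
L1[3] = 2
L2[2][2] = 81
paddr = 81 * 16 + 11 = 1307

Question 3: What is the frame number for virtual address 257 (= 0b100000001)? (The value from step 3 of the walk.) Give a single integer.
vaddr = 257: l1_idx=2, l2_idx=0
L1[2] = 1; L2[1][0] = 30

Answer: 30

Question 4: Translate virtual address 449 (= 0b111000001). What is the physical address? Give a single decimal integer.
vaddr = 449 = 0b111000001
Split: l1_idx=3, l2_idx=4, offset=1
L1[3] = 2
L2[2][4] = 46
paddr = 46 * 16 + 1 = 737

Answer: 737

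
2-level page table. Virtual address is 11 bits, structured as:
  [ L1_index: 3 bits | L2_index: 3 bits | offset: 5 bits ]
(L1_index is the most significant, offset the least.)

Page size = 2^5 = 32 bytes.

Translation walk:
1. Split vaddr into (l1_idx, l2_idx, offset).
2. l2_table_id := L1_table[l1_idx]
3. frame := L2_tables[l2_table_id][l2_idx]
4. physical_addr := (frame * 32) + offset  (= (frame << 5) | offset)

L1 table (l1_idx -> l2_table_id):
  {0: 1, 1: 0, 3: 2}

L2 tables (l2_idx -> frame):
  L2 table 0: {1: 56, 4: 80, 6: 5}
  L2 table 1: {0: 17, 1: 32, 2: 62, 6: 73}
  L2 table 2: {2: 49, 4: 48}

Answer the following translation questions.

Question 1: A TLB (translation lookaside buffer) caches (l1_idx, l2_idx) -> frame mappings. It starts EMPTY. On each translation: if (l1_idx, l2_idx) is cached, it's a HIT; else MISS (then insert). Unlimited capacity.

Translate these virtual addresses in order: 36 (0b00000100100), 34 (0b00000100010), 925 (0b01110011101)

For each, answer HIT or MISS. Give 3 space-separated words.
vaddr=36: (0,1) not in TLB -> MISS, insert
vaddr=34: (0,1) in TLB -> HIT
vaddr=925: (3,4) not in TLB -> MISS, insert

Answer: MISS HIT MISS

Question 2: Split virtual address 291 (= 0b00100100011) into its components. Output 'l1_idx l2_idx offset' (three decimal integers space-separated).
vaddr = 291 = 0b00100100011
  top 3 bits -> l1_idx = 1
  next 3 bits -> l2_idx = 1
  bottom 5 bits -> offset = 3

Answer: 1 1 3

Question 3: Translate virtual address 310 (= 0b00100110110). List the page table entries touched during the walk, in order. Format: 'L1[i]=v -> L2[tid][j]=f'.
vaddr = 310 = 0b00100110110
Split: l1_idx=1, l2_idx=1, offset=22

Answer: L1[1]=0 -> L2[0][1]=56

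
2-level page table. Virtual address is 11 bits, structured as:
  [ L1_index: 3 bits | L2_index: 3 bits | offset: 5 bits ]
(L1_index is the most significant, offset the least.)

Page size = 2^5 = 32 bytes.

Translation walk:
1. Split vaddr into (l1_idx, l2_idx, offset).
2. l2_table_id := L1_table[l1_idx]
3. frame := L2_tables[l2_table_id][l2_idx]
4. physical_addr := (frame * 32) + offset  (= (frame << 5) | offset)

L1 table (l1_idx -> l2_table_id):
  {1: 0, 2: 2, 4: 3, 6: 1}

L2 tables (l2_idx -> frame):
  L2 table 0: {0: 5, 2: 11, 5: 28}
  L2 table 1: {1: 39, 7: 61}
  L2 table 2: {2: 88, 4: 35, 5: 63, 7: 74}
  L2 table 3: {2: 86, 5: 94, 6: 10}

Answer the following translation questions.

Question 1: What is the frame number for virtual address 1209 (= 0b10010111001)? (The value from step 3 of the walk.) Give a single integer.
Answer: 94

Derivation:
vaddr = 1209: l1_idx=4, l2_idx=5
L1[4] = 3; L2[3][5] = 94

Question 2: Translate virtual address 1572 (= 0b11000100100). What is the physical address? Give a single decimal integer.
vaddr = 1572 = 0b11000100100
Split: l1_idx=6, l2_idx=1, offset=4
L1[6] = 1
L2[1][1] = 39
paddr = 39 * 32 + 4 = 1252

Answer: 1252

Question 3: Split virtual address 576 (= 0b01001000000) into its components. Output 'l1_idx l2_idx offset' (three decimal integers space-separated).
vaddr = 576 = 0b01001000000
  top 3 bits -> l1_idx = 2
  next 3 bits -> l2_idx = 2
  bottom 5 bits -> offset = 0

Answer: 2 2 0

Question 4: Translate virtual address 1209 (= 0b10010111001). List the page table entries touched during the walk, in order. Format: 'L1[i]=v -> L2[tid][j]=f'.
Answer: L1[4]=3 -> L2[3][5]=94

Derivation:
vaddr = 1209 = 0b10010111001
Split: l1_idx=4, l2_idx=5, offset=25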